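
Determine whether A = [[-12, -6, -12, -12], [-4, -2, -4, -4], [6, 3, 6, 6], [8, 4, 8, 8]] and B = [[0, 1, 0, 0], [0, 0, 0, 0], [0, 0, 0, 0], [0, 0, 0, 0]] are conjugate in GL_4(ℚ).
Two matrices over a field are similar if and only if they have the same invariant factors.

Both A and B have characteristic polynomial x^4 and minimal polynomial x^2. Computing further, both have invariant factors x, x, x^2. Hence A and B are similar.

Yes.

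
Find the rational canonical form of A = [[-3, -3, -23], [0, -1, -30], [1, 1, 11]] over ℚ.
R = [[0, 0, 10], [1, 0, -12], [0, 1, 7]]

The invariant factors of A (the non-unit diagonal entries of the Smith normal form of xI - A over ℚ[x]) are (x - 5)(x^2 - 2x + 2), each dividing the next. The characteristic polynomial is their product, (x - 5)(x^2 - 2x + 2).

The rational canonical form is the block-diagonal matrix of companion matrices C(f_i):
R = [[0, 0, 10], [1, 0, -12], [0, 1, 7]].

Note the characteristic polynomial does not split into linear factors over ℚ, so A has no Jordan form over ℚ; the rational canonical form exists over any field.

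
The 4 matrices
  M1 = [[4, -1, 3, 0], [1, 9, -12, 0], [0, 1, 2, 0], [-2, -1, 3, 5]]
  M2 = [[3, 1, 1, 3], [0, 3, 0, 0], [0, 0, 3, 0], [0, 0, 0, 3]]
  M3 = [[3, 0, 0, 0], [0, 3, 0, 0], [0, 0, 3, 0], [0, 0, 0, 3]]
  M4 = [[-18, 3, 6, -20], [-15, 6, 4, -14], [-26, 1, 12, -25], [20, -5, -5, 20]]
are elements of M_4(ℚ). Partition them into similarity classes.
3 classes: {M1, M4}, {M2}, {M3}

Characteristic polynomials: χ_{M1} = (x - 5)^4, χ_{M2} = (x - 3)^4, χ_{M3} = (x - 3)^4, χ_{M4} = (x - 5)^4.

{M1, M4}: invariant factors x - 5, (x - 5)^3.

{M2}: invariant factors x - 3, x - 3, (x - 3)^2.

{M3}: invariant factors x - 3, x - 3, x - 3, x - 3.

Matrices are similar if and only if their invariant-factor lists agree; the partition into similarity classes is {M1, M4}, {M2}, {M3}.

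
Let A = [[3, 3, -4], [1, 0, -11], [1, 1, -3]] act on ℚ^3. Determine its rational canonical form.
The invariant factors of A (the non-unit diagonal entries of the Smith normal form of xI - A over ℚ[x]) are x^3 + 3x - 5, each dividing the next. The characteristic polynomial is their product, x^3 + 3x - 5.

The rational canonical form is the block-diagonal matrix of companion matrices C(f_i):
R = [[0, 0, 5], [1, 0, -3], [0, 1, 0]].

Note the characteristic polynomial does not split into linear factors over ℚ, so A has no Jordan form over ℚ; the rational canonical form exists over any field.

R = [[0, 0, 5], [1, 0, -3], [0, 1, 0]]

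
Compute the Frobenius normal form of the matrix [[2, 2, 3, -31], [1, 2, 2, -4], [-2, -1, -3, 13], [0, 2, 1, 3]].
R = [[0, 0, 0, -20], [1, 0, 0, -11], [0, 1, 0, 4], [0, 0, 1, 4]]

The invariant factors of A (the non-unit diagonal entries of the Smith normal form of xI - A over ℚ[x]) are (x - 4)(x^3 - 4x - 5), each dividing the next. The characteristic polynomial is their product, (x - 4)(x^3 - 4x - 5).

The rational canonical form is the block-diagonal matrix of companion matrices C(f_i):
R = [[0, 0, 0, -20], [1, 0, 0, -11], [0, 1, 0, 4], [0, 0, 1, 4]].

Note the characteristic polynomial does not split into linear factors over ℚ, so A has no Jordan form over ℚ; the rational canonical form exists over any field.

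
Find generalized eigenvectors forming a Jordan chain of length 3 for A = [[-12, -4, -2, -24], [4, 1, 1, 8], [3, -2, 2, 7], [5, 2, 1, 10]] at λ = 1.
We seek v_1 ∈ ker((A - I)^3) \ ker((A - I)^2), then set v_{i+1} = (A - I) v_i.

One such chain is v_1 = [[-6, 1, 0, 3]]^T, v_2 = [[2, 0, 1, -1]]^T, v_3 = [[-4, 1, 0, 2]]^T. Check: (A - I) v_3 = [[0, 0, 0, 0]]^T = 0.

v_1 = [[-6, 1, 0, 3]]^T, v_2 = [[2, 0, 1, -1]]^T, v_3 = [[-4, 1, 0, 2]]^T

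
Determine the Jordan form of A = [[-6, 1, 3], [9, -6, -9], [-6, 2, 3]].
The characteristic polynomial is det(xI - A) = (x + 3)^3, so the eigenvalues are -3 (algebraic multiplicity 3).

For λ = -3: rank(A + 3I) = 1, rank((A + 3I)^2) = 0. The eigenspace has dimension 3 - 1 = 2, so there are 2 Jordan blocks; the rank sequence gives block sizes [2, 1].

Assembling the blocks gives the Jordan form J above.

J = [[-3, 1, 0], [0, -3, 0], [0, 0, -3]]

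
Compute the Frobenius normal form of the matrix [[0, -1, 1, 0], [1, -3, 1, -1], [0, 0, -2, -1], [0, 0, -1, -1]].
The invariant factors of A (the non-unit diagonal entries of the Smith normal form of xI - A over ℚ[x]) are x^2 + 3x + 1, x^2 + 3x + 1, each dividing the next. The characteristic polynomial is their product, (x^2 + 3x + 1)^2.

The rational canonical form is the block-diagonal matrix of companion matrices C(f_i):
R = [[0, -1, 0, 0], [1, -3, 0, 0], [0, 0, 0, -1], [0, 0, 1, -3]].

Note the characteristic polynomial does not split into linear factors over ℚ, so A has no Jordan form over ℚ; the rational canonical form exists over any field.

R = [[0, -1, 0, 0], [1, -3, 0, 0], [0, 0, 0, -1], [0, 0, 1, -3]]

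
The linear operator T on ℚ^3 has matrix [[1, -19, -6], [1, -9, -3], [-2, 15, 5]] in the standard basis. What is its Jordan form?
J = [[-1, 1, 0], [0, -1, 1], [0, 0, -1]]

The characteristic polynomial is det(xI - A) = (x + 1)^3, so the eigenvalues are -1 (algebraic multiplicity 3).

For λ = -1: rank(A + I) = 2, rank((A + I)^2) = 1, rank((A + I)^3) = 0. The eigenspace has dimension 3 - 2 = 1, so there is 1 Jordan block; the rank sequence gives block sizes [3].

Assembling the blocks gives the Jordan form J above.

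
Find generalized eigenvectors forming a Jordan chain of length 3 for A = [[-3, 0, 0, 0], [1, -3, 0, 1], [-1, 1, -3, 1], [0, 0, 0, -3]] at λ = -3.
We seek v_1 ∈ ker((A + 3I)^3) \ ker((A + 3I)^2), then set v_{i+1} = (A + 3I) v_i.

One such chain is v_1 = [[1, 1, 0, 0]]^T, v_2 = [[0, 1, 0, 0]]^T, v_3 = [[0, 0, 1, 0]]^T. Check: (A + 3I) v_3 = [[0, 0, 0, 0]]^T = 0.

v_1 = [[1, 1, 0, 0]]^T, v_2 = [[0, 1, 0, 0]]^T, v_3 = [[0, 0, 1, 0]]^T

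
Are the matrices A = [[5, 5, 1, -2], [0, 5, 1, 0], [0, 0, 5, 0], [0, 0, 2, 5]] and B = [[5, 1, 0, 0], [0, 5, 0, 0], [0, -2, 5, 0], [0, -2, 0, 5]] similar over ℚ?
No.

Both have characteristic polynomial (x - 5)^4, but the minimal polynomial of A is (x - 5)^3 while the minimal polynomial of B is (x - 5)^2. The minimal polynomial is a similarity invariant, so A and B are not similar.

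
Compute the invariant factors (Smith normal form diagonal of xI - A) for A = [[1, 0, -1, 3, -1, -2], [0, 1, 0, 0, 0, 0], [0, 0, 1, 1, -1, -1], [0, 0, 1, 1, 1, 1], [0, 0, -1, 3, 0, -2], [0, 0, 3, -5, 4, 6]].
The Jordan structure of A has elementary divisors (x - 1), (x - 1), (x - 2)^2, (x - 2)^2. Arranging the block sizes at each eigenvalue in decreasing order and taking row products gives the invariant factors.

Invariant factors (smallest first, each dividing the next): (x - 2)^2(x - 1), (x - 2)^2(x - 1).

Check: the last factor (x - 2)^2(x - 1) is the minimal polynomial, and the product (x - 2)^4(x - 1)^2 is the characteristic polynomial.

(x - 2)^2(x - 1), (x - 2)^2(x - 1)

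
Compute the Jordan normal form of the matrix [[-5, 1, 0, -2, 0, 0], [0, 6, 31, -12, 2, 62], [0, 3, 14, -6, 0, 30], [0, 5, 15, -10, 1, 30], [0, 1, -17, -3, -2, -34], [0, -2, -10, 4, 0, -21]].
The characteristic polynomial is det(xI - A) = (x + 1)^3(x + 5)^3, so the eigenvalues are -5 (algebraic multiplicity 3), -1 (algebraic multiplicity 3).

For λ = -5: rank(A + 5I) = 5, rank((A + 5I)^2) = 4, rank((A + 5I)^3) = 3. The eigenspace has dimension 6 - 5 = 1, so there is 1 Jordan block; the rank sequence gives block sizes [3].

For λ = -1: rank(A + I) = 4, rank((A + I)^2) = 3. The eigenspace has dimension 6 - 4 = 2, so there are 2 Jordan blocks; the rank sequence gives block sizes [2, 1].

Assembling the blocks gives the Jordan form J above.

J = [[-5, 1, 0, 0, 0, 0], [0, -5, 1, 0, 0, 0], [0, 0, -5, 0, 0, 0], [0, 0, 0, -1, 1, 0], [0, 0, 0, 0, -1, 0], [0, 0, 0, 0, 0, -1]]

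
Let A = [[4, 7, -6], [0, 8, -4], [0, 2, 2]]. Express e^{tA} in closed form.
e^{tA} = [[e^{4*t}, (-t + 4*e^{2*t} - 4)*e^{4*t}, 2*(t - 2*e^{2*t} + 2)*e^{4*t}], [0, 2*e^{6*t} - e^{4*t}, 2*(1 - e^{2*t})*e^{4*t}], [0, e^{6*t} - e^{4*t}, (2 - e^{2*t})*e^{4*t}]]

A has Jordan form J = [[4, 1, 0], [0, 4, 0], [0, 0, 6]] with A = PJP^{-1}, so e^{tA} = P e^{tJ} P^{-1}.

For a Jordan block J_k(λ), e^{tJ_k(λ)} = e^{λt} · (I + tN + t^2 N^2/2! + ... + t^{k-1} N^{k-1}/(k-1)!) where N is the nilpotent superdiagonal part.

Assembling the blocks and conjugating back gives the entries of e^{tA} as shown above.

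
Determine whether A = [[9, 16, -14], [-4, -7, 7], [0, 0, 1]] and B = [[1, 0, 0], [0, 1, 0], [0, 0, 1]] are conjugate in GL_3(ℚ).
No.

Both have characteristic polynomial (x - 1)^3, but the minimal polynomial of A is (x - 1)^2 while the minimal polynomial of B is x - 1. The minimal polynomial is a similarity invariant, so A and B are not similar.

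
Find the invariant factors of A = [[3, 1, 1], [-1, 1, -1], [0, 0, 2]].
x - 2, (x - 2)^2

The Jordan structure of A has elementary divisors (x - 2)^2, (x - 2). Arranging the block sizes at each eigenvalue in decreasing order and taking row products gives the invariant factors.

Invariant factors (smallest first, each dividing the next): x - 2, (x - 2)^2.

Check: the last factor (x - 2)^2 is the minimal polynomial, and the product (x - 2)^3 is the characteristic polynomial.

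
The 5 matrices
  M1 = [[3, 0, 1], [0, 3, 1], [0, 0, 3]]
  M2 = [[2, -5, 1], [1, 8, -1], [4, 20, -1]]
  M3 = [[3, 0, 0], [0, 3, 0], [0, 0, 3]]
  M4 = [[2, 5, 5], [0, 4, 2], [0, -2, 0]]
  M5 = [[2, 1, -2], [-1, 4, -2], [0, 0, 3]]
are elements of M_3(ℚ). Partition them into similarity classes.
Characteristic polynomials: χ_{M1} = (x - 3)^3, χ_{M2} = (x - 3)^3, χ_{M3} = (x - 3)^3, χ_{M4} = (x - 2)^3, χ_{M5} = (x - 3)^3.

{M1, M2, M5}: invariant factors x - 3, (x - 3)^2.

{M3}: invariant factors x - 3, x - 3, x - 3.

{M4}: invariant factors x - 2, (x - 2)^2.

Matrices are similar if and only if their invariant-factor lists agree; the partition into similarity classes is {M1, M2, M5}, {M3}, {M4}.

3 classes: {M1, M2, M5}, {M3}, {M4}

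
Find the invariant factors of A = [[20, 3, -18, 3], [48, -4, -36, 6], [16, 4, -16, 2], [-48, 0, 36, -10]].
The Jordan structure of A has elementary divisors (x + 4)^2, (x + 4), (x - 2). Arranging the block sizes at each eigenvalue in decreasing order and taking row products gives the invariant factors.

Invariant factors (smallest first, each dividing the next): x + 4, (x - 2)(x + 4)^2.

Check: the last factor (x - 2)(x + 4)^2 is the minimal polynomial, and the product (x - 2)(x + 4)^3 is the characteristic polynomial.

x + 4, (x - 2)(x + 4)^2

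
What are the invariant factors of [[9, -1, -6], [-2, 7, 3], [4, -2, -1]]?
The Jordan structure of A has elementary divisors (x - 5)^3. Arranging the block sizes at each eigenvalue in decreasing order and taking row products gives the invariant factors.

Invariant factors (smallest first, each dividing the next): (x - 5)^3.

Check: the last factor (x - 5)^3 is the minimal polynomial, and the product (x - 5)^3 is the characteristic polynomial.

(x - 5)^3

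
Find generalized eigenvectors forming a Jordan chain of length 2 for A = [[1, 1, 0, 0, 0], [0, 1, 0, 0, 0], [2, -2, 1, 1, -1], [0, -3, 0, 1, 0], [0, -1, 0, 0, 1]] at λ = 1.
We seek v_1 ∈ ker((A - I)^2) \ ker(A - I), then set v_{i+1} = (A - I) v_i.

One such chain is v_1 = [[0, 1, 0, 4, 1]]^T, v_2 = [[1, 0, 1, -3, -1]]^T. Check: (A - I) v_2 = [[0, 0, 0, 0, 0]]^T = 0.

v_1 = [[0, 1, 0, 4, 1]]^T, v_2 = [[1, 0, 1, -3, -1]]^T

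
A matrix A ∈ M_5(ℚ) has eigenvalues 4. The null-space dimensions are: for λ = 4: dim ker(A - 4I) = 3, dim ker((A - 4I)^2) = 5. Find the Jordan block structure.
λ = 4: successive nullity increments [3, 2] count blocks of size ≥ k; block sizes are [2, 2, 1].

Jordan blocks: (4, 2), (4, 2), (4, 1)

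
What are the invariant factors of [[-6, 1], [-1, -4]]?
(x + 5)^2

The Jordan structure of A has elementary divisors (x + 5)^2. Arranging the block sizes at each eigenvalue in decreasing order and taking row products gives the invariant factors.

Invariant factors (smallest first, each dividing the next): (x + 5)^2.

Check: the last factor (x + 5)^2 is the minimal polynomial, and the product (x + 5)^2 is the characteristic polynomial.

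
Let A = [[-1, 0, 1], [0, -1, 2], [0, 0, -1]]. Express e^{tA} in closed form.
e^{tA} = [[e^{-t}, 0, t*e^{-t}], [0, e^{-t}, 2*t*e^{-t}], [0, 0, e^{-t}]]

A has Jordan form J = [[-1, 1, 0], [0, -1, 0], [0, 0, -1]] with A = PJP^{-1}, so e^{tA} = P e^{tJ} P^{-1}.

For a Jordan block J_k(λ), e^{tJ_k(λ)} = e^{λt} · (I + tN + t^2 N^2/2! + ... + t^{k-1} N^{k-1}/(k-1)!) where N is the nilpotent superdiagonal part.

Assembling the blocks and conjugating back gives the entries of e^{tA} as shown above.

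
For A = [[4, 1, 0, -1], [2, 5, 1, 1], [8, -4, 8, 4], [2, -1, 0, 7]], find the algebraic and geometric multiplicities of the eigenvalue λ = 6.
algebraic multiplicity 4, geometric multiplicity 2

The characteristic polynomial is (x - 6)^4, so the factor x - 6 appears with exponent 4: the algebraic multiplicity is 4.

rank(A - 6I) = 2, so the eigenspace has dimension 4 - 2 = 2: the geometric multiplicity is 2.

Since 2 < 4, A is not diagonalizable.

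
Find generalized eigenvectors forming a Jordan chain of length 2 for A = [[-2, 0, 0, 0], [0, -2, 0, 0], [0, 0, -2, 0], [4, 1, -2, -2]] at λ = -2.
We seek v_1 ∈ ker((A + 2I)^2) \ ker(A + 2I), then set v_{i+1} = (A + 2I) v_i.

One such chain is v_1 = [[-2, 1, -4, -3]]^T, v_2 = [[0, 0, 0, 1]]^T. Check: (A + 2I) v_2 = [[0, 0, 0, 0]]^T = 0.

v_1 = [[-2, 1, -4, -3]]^T, v_2 = [[0, 0, 0, 1]]^T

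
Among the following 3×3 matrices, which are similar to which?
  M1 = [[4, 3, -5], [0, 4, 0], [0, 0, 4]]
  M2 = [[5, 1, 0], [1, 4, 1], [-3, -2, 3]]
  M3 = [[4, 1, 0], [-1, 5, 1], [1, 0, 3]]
Characteristic polynomials: χ_{M1} = (x - 4)^3, χ_{M2} = (x - 4)^3, χ_{M3} = (x - 4)^3.

{M1}: invariant factors x - 4, (x - 4)^2.

{M2, M3}: invariant factors (x - 4)^3.

Matrices are similar if and only if their invariant-factor lists agree; the partition into similarity classes is {M1}, {M2, M3}.

2 classes: {M1}, {M2, M3}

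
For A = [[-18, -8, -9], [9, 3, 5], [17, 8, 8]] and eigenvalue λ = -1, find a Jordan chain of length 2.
We seek v_1 ∈ ker((A + I)^2) \ ker(A + I), then set v_{i+1} = (A + I) v_i.

One such chain is v_1 = [[-2, 1, 3]]^T, v_2 = [[-1, 1, 1]]^T. Check: (A + I) v_2 = [[0, 0, 0]]^T = 0.

v_1 = [[-2, 1, 3]]^T, v_2 = [[-1, 1, 1]]^T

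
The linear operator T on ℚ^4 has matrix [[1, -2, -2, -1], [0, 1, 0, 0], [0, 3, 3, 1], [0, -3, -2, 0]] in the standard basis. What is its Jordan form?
The characteristic polynomial is det(xI - A) = (x - 2)(x - 1)^3, so the eigenvalues are 1 (algebraic multiplicity 3), 2 (algebraic multiplicity 1).

For λ = 1: rank(A - I) = 2, rank((A - I)^2) = 1. The eigenspace has dimension 4 - 2 = 2, so there are 2 Jordan blocks; the rank sequence gives block sizes [2, 1].

For λ = 2: algebraic multiplicity 1 gives one 1×1 block.

Assembling the blocks gives the Jordan form J above.

J = [[1, 1, 0, 0], [0, 1, 0, 0], [0, 0, 1, 0], [0, 0, 0, 2]]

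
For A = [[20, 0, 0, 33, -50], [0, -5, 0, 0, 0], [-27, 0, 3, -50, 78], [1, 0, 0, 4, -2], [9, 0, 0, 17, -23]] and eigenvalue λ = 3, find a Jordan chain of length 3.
We seek v_1 ∈ ker((A - 3I)^3) \ ker((A - 3I)^2), then set v_{i+1} = (A - 3I) v_i.

One such chain is v_1 = [[3, 0, -5, 0, 1]]^T, v_2 = [[1, 0, -3, 1, 1]]^T, v_3 = [[0, 0, 1, 0, 0]]^T. Check: (A - 3I) v_3 = [[0, 0, 0, 0, 0]]^T = 0.

v_1 = [[3, 0, -5, 0, 1]]^T, v_2 = [[1, 0, -3, 1, 1]]^T, v_3 = [[0, 0, 1, 0, 0]]^T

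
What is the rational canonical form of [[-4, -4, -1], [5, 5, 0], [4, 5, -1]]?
The invariant factors of A (the non-unit diagonal entries of the Smith normal form of xI - A over ℚ[x]) are x^3 + 3x + 5, each dividing the next. The characteristic polynomial is their product, x^3 + 3x + 5.

The rational canonical form is the block-diagonal matrix of companion matrices C(f_i):
R = [[0, 0, -5], [1, 0, -3], [0, 1, 0]].

Note the characteristic polynomial does not split into linear factors over ℚ, so A has no Jordan form over ℚ; the rational canonical form exists over any field.

R = [[0, 0, -5], [1, 0, -3], [0, 1, 0]]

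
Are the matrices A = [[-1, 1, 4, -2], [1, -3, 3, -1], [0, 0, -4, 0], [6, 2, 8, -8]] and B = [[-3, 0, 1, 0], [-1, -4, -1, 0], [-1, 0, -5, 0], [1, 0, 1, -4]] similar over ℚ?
Both have characteristic polynomial (x + 4)^4, but the minimal polynomial of A is (x + 4)^3 while the minimal polynomial of B is (x + 4)^2. The minimal polynomial is a similarity invariant, so A and B are not similar.

No.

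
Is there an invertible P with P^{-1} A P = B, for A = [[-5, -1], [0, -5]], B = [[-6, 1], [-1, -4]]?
Yes.

Two matrices over a field are similar if and only if they have the same invariant factors.

Both A and B have characteristic polynomial (x + 5)^2 and minimal polynomial (x + 5)^2. Computing further, both have invariant factors (x + 5)^2. Hence A and B are similar.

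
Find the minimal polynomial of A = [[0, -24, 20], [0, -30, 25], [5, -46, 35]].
The characteristic polynomial factors as x^2(x - 5). The minimal polynomial is ∏(x - λ)^{k_λ} where k_λ is the size of the largest Jordan block at λ.

For λ = 0: rank(A) = 2, and the largest Jordan block has size 2 (the smallest k with rank(A^k) = rank(A^(k+1))).
For λ = 5: rank(A - 5I) = 2, and the largest Jordan block has size 1 (the smallest k with rank((A - 5I)^k) = rank((A - 5I)^(k+1))).

So m_A(x) = x^2(x - 5).

m_A(x) = x^2(x - 5)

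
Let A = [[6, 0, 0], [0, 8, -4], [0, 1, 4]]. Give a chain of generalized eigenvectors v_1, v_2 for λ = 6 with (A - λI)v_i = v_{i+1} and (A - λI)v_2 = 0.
v_1 = [[1, -3, -2]]^T, v_2 = [[0, 2, 1]]^T

We seek v_1 ∈ ker((A - 6I)^2) \ ker(A - 6I), then set v_{i+1} = (A - 6I) v_i.

One such chain is v_1 = [[1, -3, -2]]^T, v_2 = [[0, 2, 1]]^T. Check: (A - 6I) v_2 = [[0, 0, 0]]^T = 0.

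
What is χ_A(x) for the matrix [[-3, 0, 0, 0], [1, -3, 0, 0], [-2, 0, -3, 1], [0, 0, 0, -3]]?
xI - A = [[x + 3, 0, 0, 0], [-1, x + 3, 0, 0], [2, 0, x + 3, -1], [0, 0, 0, x + 3]].

Expanding det(xI - A) along the first row:
det(xI - A) = + (x + 3)·det([[x + 3, 0, 0], [0, x + 3, -1], [0, 0, x + 3]]) - (0)·det([[-1, 0, 0], [2, x + 3, -1], [0, 0, x + 3]]) + (0)·det([[-1, x + 3, 0], [2, 0, -1], [0, 0, x + 3]]) - (0)·det([[-1, x + 3, 0], [2, 0, x + 3], [0, 0, 0]]).

Evaluating gives χ_A(x) = x^4 + 12x^3 + 54x^2 + 108x + 81 = (x + 3)^4.

χ_A(x) = (x + 3)^4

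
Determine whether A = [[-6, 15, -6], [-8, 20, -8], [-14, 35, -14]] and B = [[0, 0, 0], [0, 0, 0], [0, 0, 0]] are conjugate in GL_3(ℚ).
No.

Both have characteristic polynomial x^3, but the minimal polynomial of A is x^2 while the minimal polynomial of B is x. The minimal polynomial is a similarity invariant, so A and B are not similar.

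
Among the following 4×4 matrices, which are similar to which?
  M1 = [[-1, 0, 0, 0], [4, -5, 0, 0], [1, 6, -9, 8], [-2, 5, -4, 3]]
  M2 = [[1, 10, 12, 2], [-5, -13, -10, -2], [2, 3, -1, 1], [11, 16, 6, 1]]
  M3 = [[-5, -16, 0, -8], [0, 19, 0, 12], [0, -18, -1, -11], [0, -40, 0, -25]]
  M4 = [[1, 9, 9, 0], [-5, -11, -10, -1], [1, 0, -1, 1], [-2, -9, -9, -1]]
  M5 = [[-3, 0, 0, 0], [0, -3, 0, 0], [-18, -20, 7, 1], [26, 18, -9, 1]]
Characteristic polynomials: χ_{M1} = (x + 1)^2(x + 5)^2, χ_{M2} = (x + 1)^2(x + 5)^2, χ_{M3} = (x + 1)^2(x + 5)^2, χ_{M4} = (x + 1)^2(x + 5)^2, χ_{M5} = (x - 4)^2(x + 3)^2.

{M1, M2, M4}: invariant factors (x + 1)^2(x + 5)^2.

{M3}: invariant factors x + 5, (x + 1)^2(x + 5).

{M5}: invariant factors x + 3, (x - 4)^2(x + 3).

Matrices are similar if and only if their invariant-factor lists agree; the partition into similarity classes is {M1, M2, M4}, {M3}, {M5}.

3 classes: {M1, M2, M4}, {M3}, {M5}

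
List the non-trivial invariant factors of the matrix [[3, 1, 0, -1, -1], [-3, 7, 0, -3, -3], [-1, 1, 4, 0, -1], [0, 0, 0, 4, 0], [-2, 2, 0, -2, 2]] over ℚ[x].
x - 4, (x - 4)^2, (x - 4)^2

The Jordan structure of A has elementary divisors (x - 4)^2, (x - 4)^2, (x - 4). Arranging the block sizes at each eigenvalue in decreasing order and taking row products gives the invariant factors.

Invariant factors (smallest first, each dividing the next): x - 4, (x - 4)^2, (x - 4)^2.

Check: the last factor (x - 4)^2 is the minimal polynomial, and the product (x - 4)^5 is the characteristic polynomial.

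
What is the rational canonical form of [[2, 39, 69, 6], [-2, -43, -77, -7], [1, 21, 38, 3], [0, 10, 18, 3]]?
The invariant factors of A (the non-unit diagonal entries of the Smith normal form of xI - A over ℚ[x]) are (x - 2)^2(x^2 + 4x + 1), each dividing the next. The characteristic polynomial is their product, (x - 2)^2(x^2 + 4x + 1).

The rational canonical form is the block-diagonal matrix of companion matrices C(f_i):
R = [[0, 0, 0, -4], [1, 0, 0, -12], [0, 1, 0, 11], [0, 0, 1, 0]].

Note the characteristic polynomial does not split into linear factors over ℚ, so A has no Jordan form over ℚ; the rational canonical form exists over any field.

R = [[0, 0, 0, -4], [1, 0, 0, -12], [0, 1, 0, 11], [0, 0, 1, 0]]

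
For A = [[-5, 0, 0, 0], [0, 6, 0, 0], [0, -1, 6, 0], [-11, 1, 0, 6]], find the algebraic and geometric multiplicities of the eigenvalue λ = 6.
The characteristic polynomial is (x - 6)^3(x + 5), so the factor x - 6 appears with exponent 3: the algebraic multiplicity is 3.

rank(A - 6I) = 2, so the eigenspace has dimension 4 - 2 = 2: the geometric multiplicity is 2.

Since 2 < 3, A is not diagonalizable.

algebraic multiplicity 3, geometric multiplicity 2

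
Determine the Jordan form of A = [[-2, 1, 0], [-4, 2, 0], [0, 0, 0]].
The characteristic polynomial is det(xI - A) = x^3, so the eigenvalues are 0 (algebraic multiplicity 3).

For λ = 0: rank(A) = 1, rank(A^2) = 0. The eigenspace has dimension 3 - 1 = 2, so there are 2 Jordan blocks; the rank sequence gives block sizes [2, 1].

Assembling the blocks gives the Jordan form J above.

J = [[0, 1, 0], [0, 0, 0], [0, 0, 0]]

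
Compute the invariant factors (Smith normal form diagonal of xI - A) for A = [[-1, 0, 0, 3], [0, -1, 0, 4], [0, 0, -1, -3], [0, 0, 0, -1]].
The Jordan structure of A has elementary divisors (x + 1)^2, (x + 1), (x + 1). Arranging the block sizes at each eigenvalue in decreasing order and taking row products gives the invariant factors.

Invariant factors (smallest first, each dividing the next): x + 1, x + 1, (x + 1)^2.

Check: the last factor (x + 1)^2 is the minimal polynomial, and the product (x + 1)^4 is the characteristic polynomial.

x + 1, x + 1, (x + 1)^2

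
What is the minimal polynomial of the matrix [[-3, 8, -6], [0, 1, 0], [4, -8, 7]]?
m_A(x) = (x - 3)(x - 1)

The characteristic polynomial factors as (x - 3)(x - 1)^2. The minimal polynomial is ∏(x - λ)^{k_λ} where k_λ is the size of the largest Jordan block at λ.

For λ = 1: rank(A - I) = 1, and the largest Jordan block has size 1 (the smallest k with rank((A - I)^k) = rank((A - I)^(k+1))).
For λ = 3: rank(A - 3I) = 2, and the largest Jordan block has size 1 (the smallest k with rank((A - 3I)^k) = rank((A - 3I)^(k+1))).

So m_A(x) = (x - 3)(x - 1).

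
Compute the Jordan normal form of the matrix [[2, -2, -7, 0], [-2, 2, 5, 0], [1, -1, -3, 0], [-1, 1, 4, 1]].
J = [[0, 1, 0, 0], [0, 0, 0, 0], [0, 0, 1, 0], [0, 0, 0, 1]]

The characteristic polynomial is det(xI - A) = x^2(x - 1)^2, so the eigenvalues are 0 (algebraic multiplicity 2), 1 (algebraic multiplicity 2).

For λ = 0: rank(A) = 3, rank(A^2) = 2. The eigenspace has dimension 4 - 3 = 1, so there is 1 Jordan block; the rank sequence gives block sizes [2].

For λ = 1: rank(A - I) = 2. The eigenspace has dimension 4 - 2 = 2, so there are 2 Jordan blocks; the rank sequence gives block sizes [1, 1].

Assembling the blocks gives the Jordan form J above.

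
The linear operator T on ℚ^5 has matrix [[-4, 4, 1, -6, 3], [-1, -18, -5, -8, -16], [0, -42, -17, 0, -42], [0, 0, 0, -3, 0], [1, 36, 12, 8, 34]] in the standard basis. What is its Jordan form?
The characteristic polynomial is det(xI - A) = (x - 4)(x + 3)^4, so the eigenvalues are -3 (algebraic multiplicity 4), 4 (algebraic multiplicity 1).

For λ = -3: rank(A + 3I) = 3, rank((A + 3I)^2) = 2, rank((A + 3I)^3) = 1. The eigenspace has dimension 5 - 3 = 2, so there are 2 Jordan blocks; the rank sequence gives block sizes [3, 1].

For λ = 4: algebraic multiplicity 1 gives one 1×1 block.

Assembling the blocks gives the Jordan form J above.

J = [[-3, 1, 0, 0, 0], [0, -3, 1, 0, 0], [0, 0, -3, 0, 0], [0, 0, 0, -3, 0], [0, 0, 0, 0, 4]]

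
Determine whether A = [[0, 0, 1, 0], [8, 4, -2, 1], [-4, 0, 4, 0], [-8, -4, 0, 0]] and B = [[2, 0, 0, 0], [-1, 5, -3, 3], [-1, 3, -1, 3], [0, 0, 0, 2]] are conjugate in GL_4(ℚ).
Both have characteristic polynomial (x - 2)^4 and minimal polynomial (x - 2)^2. But rank(A - 2I) = 2 for A while rank(B - 2I) = 1 for B, so the number of Jordan blocks at λ = 2 differs. A and B are not similar.

No.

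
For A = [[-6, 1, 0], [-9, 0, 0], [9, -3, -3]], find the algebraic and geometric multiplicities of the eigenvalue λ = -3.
The characteristic polynomial is (x + 3)^3, so the factor x + 3 appears with exponent 3: the algebraic multiplicity is 3.

rank(A + 3I) = 1, so the eigenspace has dimension 3 - 1 = 2: the geometric multiplicity is 2.

Since 2 < 3, A is not diagonalizable.

algebraic multiplicity 3, geometric multiplicity 2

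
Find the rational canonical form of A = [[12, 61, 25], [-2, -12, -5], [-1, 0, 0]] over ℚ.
R = [[0, 0, 5], [1, 0, -3], [0, 1, 0]]

The invariant factors of A (the non-unit diagonal entries of the Smith normal form of xI - A over ℚ[x]) are x^3 + 3x - 5, each dividing the next. The characteristic polynomial is their product, x^3 + 3x - 5.

The rational canonical form is the block-diagonal matrix of companion matrices C(f_i):
R = [[0, 0, 5], [1, 0, -3], [0, 1, 0]].

Note the characteristic polynomial does not split into linear factors over ℚ, so A has no Jordan form over ℚ; the rational canonical form exists over any field.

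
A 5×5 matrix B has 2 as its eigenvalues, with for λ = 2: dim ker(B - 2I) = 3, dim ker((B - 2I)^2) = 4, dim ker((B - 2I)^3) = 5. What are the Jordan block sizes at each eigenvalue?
λ = 2: successive nullity increments [3, 1, 1] count blocks of size ≥ k; block sizes are [3, 1, 1].

Jordan blocks: (2, 3), (2, 1), (2, 1)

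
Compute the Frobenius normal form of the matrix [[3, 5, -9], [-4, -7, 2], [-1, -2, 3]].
R = [[0, 0, -10], [1, 0, 18], [0, 1, -1]]

The invariant factors of A (the non-unit diagonal entries of the Smith normal form of xI - A over ℚ[x]) are (x + 5)(x^2 - 4x + 2), each dividing the next. The characteristic polynomial is their product, (x + 5)(x^2 - 4x + 2).

The rational canonical form is the block-diagonal matrix of companion matrices C(f_i):
R = [[0, 0, -10], [1, 0, 18], [0, 1, -1]].

Note the characteristic polynomial does not split into linear factors over ℚ, so A has no Jordan form over ℚ; the rational canonical form exists over any field.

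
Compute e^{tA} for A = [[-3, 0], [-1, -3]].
A has Jordan form J = [[-3, 1], [0, -3]] with A = PJP^{-1}, so e^{tA} = P e^{tJ} P^{-1}.

For a Jordan block J_k(λ), e^{tJ_k(λ)} = e^{λt} · (I + tN + t^2 N^2/2! + ... + t^{k-1} N^{k-1}/(k-1)!) where N is the nilpotent superdiagonal part.

Assembling the blocks and conjugating back gives the entries of e^{tA} as shown above.

e^{tA} = [[e^{-3*t}, 0], [-t*e^{-3*t}, e^{-3*t}]]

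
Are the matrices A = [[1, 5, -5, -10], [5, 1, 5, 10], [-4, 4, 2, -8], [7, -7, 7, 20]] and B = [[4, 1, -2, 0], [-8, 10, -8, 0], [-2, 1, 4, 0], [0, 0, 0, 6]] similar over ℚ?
Two matrices over a field are similar if and only if they have the same invariant factors.

Both A and B have characteristic polynomial (x - 6)^4 and minimal polynomial (x - 6)^2. Computing further, both have invariant factors x - 6, x - 6, (x - 6)^2. Hence A and B are similar.

Yes.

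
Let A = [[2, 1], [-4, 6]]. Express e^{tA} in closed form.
A has Jordan form J = [[4, 1], [0, 4]] with A = PJP^{-1}, so e^{tA} = P e^{tJ} P^{-1}.

For a Jordan block J_k(λ), e^{tJ_k(λ)} = e^{λt} · (I + tN + t^2 N^2/2! + ... + t^{k-1} N^{k-1}/(k-1)!) where N is the nilpotent superdiagonal part.

Assembling the blocks and conjugating back gives the entries of e^{tA} as shown above.

e^{tA} = [[(1 - 2*t)*e^{4*t}, t*e^{4*t}], [-4*t*e^{4*t}, (2*t + 1)*e^{4*t}]]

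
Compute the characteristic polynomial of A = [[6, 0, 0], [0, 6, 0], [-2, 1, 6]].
xI - A = [[x - 6, 0, 0], [0, x - 6, 0], [2, -1, x - 6]].

Expanding det(xI - A) along the first row:
det(xI - A) = + (x - 6)·det([[x - 6, 0], [-1, x - 6]]) - (0)·det([[0, 0], [2, x - 6]]) + (0)·det([[0, x - 6], [2, -1]]).

Evaluating gives χ_A(x) = x^3 - 18x^2 + 108x - 216 = (x - 6)^3.

χ_A(x) = (x - 6)^3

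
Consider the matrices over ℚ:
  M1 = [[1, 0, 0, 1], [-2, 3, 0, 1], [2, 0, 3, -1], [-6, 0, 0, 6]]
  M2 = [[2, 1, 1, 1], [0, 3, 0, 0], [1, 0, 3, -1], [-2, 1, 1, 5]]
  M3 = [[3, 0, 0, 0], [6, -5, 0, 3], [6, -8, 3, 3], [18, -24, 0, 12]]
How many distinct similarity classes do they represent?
Characteristic polynomials: χ_{M1} = (x - 4)(x - 3)^3, χ_{M2} = (x - 4)(x - 3)^3, χ_{M3} = (x - 4)(x - 3)^3.

{M1, M3}: invariant factors x - 3, x - 3, (x - 4)(x - 3).

{M2}: invariant factors x - 3, (x - 4)(x - 3)^2.

Matrices are similar if and only if their invariant-factor lists agree; the partition into similarity classes is {M1, M3}, {M2}.

2 classes: {M1, M3}, {M2}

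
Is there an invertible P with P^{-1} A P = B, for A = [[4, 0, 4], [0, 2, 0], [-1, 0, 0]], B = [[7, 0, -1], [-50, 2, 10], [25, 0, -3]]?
Two matrices over a field are similar if and only if they have the same invariant factors.

Both A and B have characteristic polynomial (x - 2)^3 and minimal polynomial (x - 2)^2. Computing further, both have invariant factors x - 2, (x - 2)^2. Hence A and B are similar.

Yes.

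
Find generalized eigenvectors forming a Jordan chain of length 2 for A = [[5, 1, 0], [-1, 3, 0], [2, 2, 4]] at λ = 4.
We seek v_1 ∈ ker((A - 4I)^2) \ ker(A - 4I), then set v_{i+1} = (A - 4I) v_i.

One such chain is v_1 = [[0, 1, 0]]^T, v_2 = [[1, -1, 2]]^T. Check: (A - 4I) v_2 = [[0, 0, 0]]^T = 0.

v_1 = [[0, 1, 0]]^T, v_2 = [[1, -1, 2]]^T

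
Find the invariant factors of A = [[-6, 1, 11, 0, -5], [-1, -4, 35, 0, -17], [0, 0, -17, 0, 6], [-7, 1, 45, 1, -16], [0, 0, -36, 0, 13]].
x + 5, (x - 1)^2(x + 5)^2

The Jordan structure of A has elementary divisors (x + 5)^2, (x + 5), (x - 1)^2. Arranging the block sizes at each eigenvalue in decreasing order and taking row products gives the invariant factors.

Invariant factors (smallest first, each dividing the next): x + 5, (x - 1)^2(x + 5)^2.

Check: the last factor (x - 1)^2(x + 5)^2 is the minimal polynomial, and the product (x - 1)^2(x + 5)^3 is the characteristic polynomial.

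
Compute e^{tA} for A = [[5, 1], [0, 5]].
A has Jordan form J = [[5, 1], [0, 5]] with A = PJP^{-1}, so e^{tA} = P e^{tJ} P^{-1}.

For a Jordan block J_k(λ), e^{tJ_k(λ)} = e^{λt} · (I + tN + t^2 N^2/2! + ... + t^{k-1} N^{k-1}/(k-1)!) where N is the nilpotent superdiagonal part.

Assembling the blocks and conjugating back gives the entries of e^{tA} as shown above.

e^{tA} = [[e^{5*t}, t*e^{5*t}], [0, e^{5*t}]]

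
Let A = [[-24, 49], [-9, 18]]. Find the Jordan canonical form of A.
J = [[-3, 1], [0, -3]]

The characteristic polynomial is det(xI - A) = (x + 3)^2, so the eigenvalues are -3 (algebraic multiplicity 2).

For λ = -3: rank(A + 3I) = 1, rank((A + 3I)^2) = 0. The eigenspace has dimension 2 - 1 = 1, so there is 1 Jordan block; the rank sequence gives block sizes [2].

Assembling the blocks gives the Jordan form J above.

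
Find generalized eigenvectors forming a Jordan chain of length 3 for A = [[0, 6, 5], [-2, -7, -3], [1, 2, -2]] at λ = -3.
v_1 = [[-1, 1, 0]]^T, v_2 = [[3, -2, 1]]^T, v_3 = [[2, -1, 0]]^T

We seek v_1 ∈ ker((A + 3I)^3) \ ker((A + 3I)^2), then set v_{i+1} = (A + 3I) v_i.

One such chain is v_1 = [[-1, 1, 0]]^T, v_2 = [[3, -2, 1]]^T, v_3 = [[2, -1, 0]]^T. Check: (A + 3I) v_3 = [[0, 0, 0]]^T = 0.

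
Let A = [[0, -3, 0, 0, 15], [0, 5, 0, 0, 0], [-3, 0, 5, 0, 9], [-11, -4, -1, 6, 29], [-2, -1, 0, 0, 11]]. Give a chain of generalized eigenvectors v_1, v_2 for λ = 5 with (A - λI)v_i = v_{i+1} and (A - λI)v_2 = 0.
v_1 = [[0, 1, 0, 0, 0]]^T, v_2 = [[-3, 0, 0, -4, -1]]^T

We seek v_1 ∈ ker((A - 5I)^2) \ ker(A - 5I), then set v_{i+1} = (A - 5I) v_i.

One such chain is v_1 = [[0, 1, 0, 0, 0]]^T, v_2 = [[-3, 0, 0, -4, -1]]^T. Check: (A - 5I) v_2 = [[0, 0, 0, 0, 0]]^T = 0.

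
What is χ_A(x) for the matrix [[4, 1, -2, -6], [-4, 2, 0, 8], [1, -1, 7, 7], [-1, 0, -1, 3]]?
χ_A(x) = (x - 4)^4

xI - A = [[x - 4, -1, 2, 6], [4, x - 2, 0, -8], [-1, 1, x - 7, -7], [1, 0, 1, x - 3]].

Expanding det(xI - A) along the first row:
det(xI - A) = + (x - 4)·det([[x - 2, 0, -8], [1, x - 7, -7], [0, 1, x - 3]]) - (-1)·det([[4, 0, -8], [-1, x - 7, -7], [1, 1, x - 3]]) + (2)·det([[4, x - 2, -8], [-1, 1, -7], [1, 0, x - 3]]) - (6)·det([[4, x - 2, 0], [-1, 1, x - 7], [1, 0, 1]]).

Evaluating gives χ_A(x) = x^4 - 16x^3 + 96x^2 - 256x + 256 = (x - 4)^4.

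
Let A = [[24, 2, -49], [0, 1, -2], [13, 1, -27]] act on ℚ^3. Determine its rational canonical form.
The invariant factors of A (the non-unit diagonal entries of the Smith normal form of xI - A over ℚ[x]) are (x + 5)(x^2 - 3x + 3), each dividing the next. The characteristic polynomial is their product, (x + 5)(x^2 - 3x + 3).

The rational canonical form is the block-diagonal matrix of companion matrices C(f_i):
R = [[0, 0, -15], [1, 0, 12], [0, 1, -2]].

Note the characteristic polynomial does not split into linear factors over ℚ, so A has no Jordan form over ℚ; the rational canonical form exists over any field.

R = [[0, 0, -15], [1, 0, 12], [0, 1, -2]]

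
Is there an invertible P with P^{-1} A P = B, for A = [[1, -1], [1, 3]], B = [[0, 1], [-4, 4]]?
Yes.

Two matrices over a field are similar if and only if they have the same invariant factors.

Both A and B have characteristic polynomial (x - 2)^2 and minimal polynomial (x - 2)^2. Computing further, both have invariant factors (x - 2)^2. Hence A and B are similar.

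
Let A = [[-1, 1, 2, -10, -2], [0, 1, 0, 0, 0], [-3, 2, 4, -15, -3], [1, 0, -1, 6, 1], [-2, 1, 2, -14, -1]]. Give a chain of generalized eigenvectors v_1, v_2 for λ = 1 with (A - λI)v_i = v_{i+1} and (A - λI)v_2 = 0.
We seek v_1 ∈ ker((A - I)^2) \ ker(A - I), then set v_{i+1} = (A - I) v_i.

One such chain is v_1 = [[3, 1, 0, 0, -3]]^T, v_2 = [[1, 0, 2, 0, 1]]^T. Check: (A - I) v_2 = [[0, 0, 0, 0, 0]]^T = 0.

v_1 = [[3, 1, 0, 0, -3]]^T, v_2 = [[1, 0, 2, 0, 1]]^T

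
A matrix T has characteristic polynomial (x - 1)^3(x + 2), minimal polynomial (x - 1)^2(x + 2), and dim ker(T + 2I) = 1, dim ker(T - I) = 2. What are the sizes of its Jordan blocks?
Jordan blocks: (-2, 1), (1, 2), (1, 1)

λ = -2: algebraic multiplicity 1 (exponent in χ_T), largest block size 1 (exponent in m_T), 1 block (geometric multiplicity). This forces block sizes [1].
λ = 1: algebraic multiplicity 3 (exponent in χ_T), largest block size 2 (exponent in m_T), 2 blocks (geometric multiplicity). These force block sizes [2, 1].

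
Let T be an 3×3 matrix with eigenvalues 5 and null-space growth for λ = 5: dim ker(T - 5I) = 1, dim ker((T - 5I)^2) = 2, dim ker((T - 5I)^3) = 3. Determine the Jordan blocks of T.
Jordan blocks: (5, 3)

λ = 5: successive nullity increments [1, 1, 1] count blocks of size ≥ k; block sizes are [3].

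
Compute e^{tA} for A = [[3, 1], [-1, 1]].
A has Jordan form J = [[2, 1], [0, 2]] with A = PJP^{-1}, so e^{tA} = P e^{tJ} P^{-1}.

For a Jordan block J_k(λ), e^{tJ_k(λ)} = e^{λt} · (I + tN + t^2 N^2/2! + ... + t^{k-1} N^{k-1}/(k-1)!) where N is the nilpotent superdiagonal part.

Assembling the blocks and conjugating back gives the entries of e^{tA} as shown above.

e^{tA} = [[(t + 1)*e^{2*t}, t*e^{2*t}], [-t*e^{2*t}, (1 - t)*e^{2*t}]]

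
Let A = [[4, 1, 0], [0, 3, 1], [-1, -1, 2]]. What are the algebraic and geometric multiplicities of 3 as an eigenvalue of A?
algebraic multiplicity 3, geometric multiplicity 1

The characteristic polynomial is (x - 3)^3, so the factor x - 3 appears with exponent 3: the algebraic multiplicity is 3.

rank(A - 3I) = 2, so the eigenspace has dimension 3 - 2 = 1: the geometric multiplicity is 1.

Since 1 < 3, A is not diagonalizable.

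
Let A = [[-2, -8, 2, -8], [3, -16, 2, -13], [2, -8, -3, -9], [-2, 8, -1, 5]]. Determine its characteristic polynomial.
xI - A = [[x + 2, 8, -2, 8], [-3, x + 16, -2, 13], [-2, 8, x + 3, 9], [2, -8, 1, x - 5]].

Expanding det(xI - A) along the first row:
det(xI - A) = + (x + 2)·det([[x + 16, -2, 13], [8, x + 3, 9], [-8, 1, x - 5]]) - (8)·det([[-3, -2, 13], [-2, x + 3, 9], [2, 1, x - 5]]) + (-2)·det([[-3, x + 16, 13], [-2, 8, 9], [2, -8, x - 5]]) - (8)·det([[-3, x + 16, -2], [-2, 8, x + 3], [2, -8, 1]]).

Evaluating gives χ_A(x) = x^4 + 16x^3 + 96x^2 + 256x + 256 = (x + 4)^4.

χ_A(x) = (x + 4)^4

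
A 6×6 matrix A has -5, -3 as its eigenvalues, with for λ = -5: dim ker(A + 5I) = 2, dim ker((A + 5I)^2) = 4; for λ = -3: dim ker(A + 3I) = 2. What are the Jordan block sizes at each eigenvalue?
Jordan blocks: (-5, 2), (-5, 2), (-3, 1), (-3, 1)

λ = -5: successive nullity increments [2, 2] count blocks of size ≥ k; block sizes are [2, 2].
λ = -3: successive nullity increments [2] count blocks of size ≥ k; block sizes are [1, 1].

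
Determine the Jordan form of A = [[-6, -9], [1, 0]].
The characteristic polynomial is det(xI - A) = (x + 3)^2, so the eigenvalues are -3 (algebraic multiplicity 2).

For λ = -3: rank(A + 3I) = 1, rank((A + 3I)^2) = 0. The eigenspace has dimension 2 - 1 = 1, so there is 1 Jordan block; the rank sequence gives block sizes [2].

Assembling the blocks gives the Jordan form J above.

J = [[-3, 1], [0, -3]]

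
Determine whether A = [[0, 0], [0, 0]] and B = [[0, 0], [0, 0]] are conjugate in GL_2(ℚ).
Yes.

Two matrices over a field are similar if and only if they have the same invariant factors.

Both A and B have characteristic polynomial x^2 and minimal polynomial x. Computing further, both have invariant factors x, x. Hence A and B are similar.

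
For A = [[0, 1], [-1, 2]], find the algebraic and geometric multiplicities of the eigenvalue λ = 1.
algebraic multiplicity 2, geometric multiplicity 1

The characteristic polynomial is (x - 1)^2, so the factor x - 1 appears with exponent 2: the algebraic multiplicity is 2.

rank(A - I) = 1, so the eigenspace has dimension 2 - 1 = 1: the geometric multiplicity is 1.

Since 1 < 2, A is not diagonalizable.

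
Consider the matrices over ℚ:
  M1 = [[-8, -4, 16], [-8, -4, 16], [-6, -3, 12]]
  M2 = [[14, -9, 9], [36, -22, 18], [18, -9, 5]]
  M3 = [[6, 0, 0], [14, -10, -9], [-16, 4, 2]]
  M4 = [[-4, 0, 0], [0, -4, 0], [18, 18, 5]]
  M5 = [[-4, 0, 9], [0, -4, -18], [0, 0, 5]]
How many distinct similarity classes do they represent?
Characteristic polynomials: χ_{M1} = x^3, χ_{M2} = (x - 5)(x + 4)^2, χ_{M3} = (x - 6)(x + 4)^2, χ_{M4} = (x - 5)(x + 4)^2, χ_{M5} = (x - 5)(x + 4)^2.

{M1}: invariant factors x, x^2.

{M2, M4, M5}: invariant factors x + 4, (x - 5)(x + 4).

{M3}: invariant factors (x - 6)(x + 4)^2.

Matrices are similar if and only if their invariant-factor lists agree; the partition into similarity classes is {M1}, {M2, M4, M5}, {M3}.

3 classes: {M1}, {M2, M4, M5}, {M3}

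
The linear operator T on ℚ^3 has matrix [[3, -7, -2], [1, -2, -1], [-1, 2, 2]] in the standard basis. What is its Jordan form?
The characteristic polynomial is det(xI - A) = (x - 1)^3, so the eigenvalues are 1 (algebraic multiplicity 3).

For λ = 1: rank(A - I) = 2, rank((A - I)^2) = 1, rank((A - I)^3) = 0. The eigenspace has dimension 3 - 2 = 1, so there is 1 Jordan block; the rank sequence gives block sizes [3].

Assembling the blocks gives the Jordan form J above.

J = [[1, 1, 0], [0, 1, 1], [0, 0, 1]]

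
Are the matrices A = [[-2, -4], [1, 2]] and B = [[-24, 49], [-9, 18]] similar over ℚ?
trace(A) = 0 but trace(B) = -6. The trace is a similarity invariant, so A and B are not similar.

No.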